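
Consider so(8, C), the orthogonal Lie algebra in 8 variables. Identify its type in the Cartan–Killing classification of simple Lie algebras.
D_4 (so(8))

This is so(8) with 8 even, which has dimension 8(8-1)/2 = 28 and rank 8/2 = 4. In the classification of classical Lie algebras, the orthogonal algebra so(2n) in an even number of variables has type D_n; here n = 4, so the Dynkin diagram is a chain of 2 nodes with a fork of two nodes at one end (D_4). Hence the type is D_4.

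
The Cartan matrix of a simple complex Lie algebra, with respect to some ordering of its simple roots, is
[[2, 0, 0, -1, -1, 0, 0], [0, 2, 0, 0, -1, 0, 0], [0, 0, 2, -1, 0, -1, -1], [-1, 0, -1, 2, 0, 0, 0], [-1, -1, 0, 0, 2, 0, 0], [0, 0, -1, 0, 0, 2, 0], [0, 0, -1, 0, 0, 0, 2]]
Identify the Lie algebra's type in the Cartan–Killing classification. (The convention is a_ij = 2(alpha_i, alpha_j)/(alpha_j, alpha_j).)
The matrix has rank 7 with 2's on the diagonal. Reading the off-diagonal entries as Dynkin edges (a single edge where a_ij = a_ji = -1; a double or triple edge where a_ij * a_ji = 2 or 3), the diagram is a chain of 5 nodes with a fork of two nodes at one end (D_7). One simple-root ordering that puts it in standard form is (alpha_2, alpha_5, alpha_1, alpha_4, alpha_3, alpha_6, alpha_7). So the algebra is type D_7, i.e. so(14).

D7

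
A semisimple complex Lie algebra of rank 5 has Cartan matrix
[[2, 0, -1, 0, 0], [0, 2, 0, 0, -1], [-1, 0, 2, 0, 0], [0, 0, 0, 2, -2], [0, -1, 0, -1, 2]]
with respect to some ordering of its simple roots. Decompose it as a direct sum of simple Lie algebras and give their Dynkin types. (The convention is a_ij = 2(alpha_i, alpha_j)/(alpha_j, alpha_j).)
A_2 + C_3

The diagram associated to this matrix has two connected components: the simple roots {alpha_1, alpha_3} form a chain of 2 nodes with single edges (A_2), and {alpha_2, alpha_4, alpha_5} form a chain of 3 nodes with a double edge at one end; the terminal node there is the unique long simple root (C_3). A semisimple Lie algebra decomposes uniquely as the direct sum of simple ideals, one per connected component of its Dynkin diagram, so g ≅ A_2 ⊕ C_3 (dimension 8 + 21 = 29).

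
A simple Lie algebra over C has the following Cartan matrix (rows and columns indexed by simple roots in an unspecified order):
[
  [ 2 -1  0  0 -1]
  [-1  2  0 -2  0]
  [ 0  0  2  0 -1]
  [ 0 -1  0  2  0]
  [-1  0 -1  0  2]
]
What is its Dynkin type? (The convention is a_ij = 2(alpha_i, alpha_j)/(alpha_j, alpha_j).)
B_5

The matrix has rank 5 with 2's on the diagonal. Reading the off-diagonal entries as Dynkin edges (a single edge where a_ij = a_ji = -1; a double or triple edge where a_ij * a_ji = 2 or 3), the diagram is a chain of 5 nodes with a double edge at one end; the terminal node there is the unique short simple root (B_5). One simple-root ordering that puts it in standard form is (alpha_3, alpha_5, alpha_1, alpha_2, alpha_4). So the algebra is type B_5, i.e. so(11).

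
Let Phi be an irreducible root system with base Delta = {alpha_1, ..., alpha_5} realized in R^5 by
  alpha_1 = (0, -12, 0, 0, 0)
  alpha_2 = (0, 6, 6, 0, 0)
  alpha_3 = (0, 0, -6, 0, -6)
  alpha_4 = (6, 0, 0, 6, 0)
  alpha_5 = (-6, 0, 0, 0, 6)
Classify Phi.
type C_5

Compute the Cartan integers a_ij = 2(alpha_i, alpha_j)/(alpha_j, alpha_j); the resulting 5x5 Cartan matrix is
[[2, -2, 0, 0, 0], [-1, 2, -1, 0, 0], [0, -1, 2, 0, -1], [0, 0, 0, 2, -1], [0, 0, -1, -1, 2]].
The roots have two lengths (squared-length ratio 2:1); the short ones are alpha_{2,3,4,5}. The associated Dynkin diagram is a chain of 5 nodes with a double edge at one end; the terminal node there is the unique long simple root (C_5), so the type is C_5 (the algebra sp(10)).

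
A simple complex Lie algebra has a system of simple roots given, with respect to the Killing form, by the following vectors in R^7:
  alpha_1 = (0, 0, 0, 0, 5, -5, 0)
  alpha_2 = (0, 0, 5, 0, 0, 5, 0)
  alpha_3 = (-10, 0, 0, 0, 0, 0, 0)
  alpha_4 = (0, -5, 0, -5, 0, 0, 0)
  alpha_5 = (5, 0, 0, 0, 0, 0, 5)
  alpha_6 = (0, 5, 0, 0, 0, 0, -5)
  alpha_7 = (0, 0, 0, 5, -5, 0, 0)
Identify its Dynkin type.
Compute the Cartan integers a_ij = 2(alpha_i, alpha_j)/(alpha_j, alpha_j); the resulting 7x7 Cartan matrix is
[[2, -1, 0, 0, 0, 0, -1], [-1, 2, 0, 0, 0, 0, 0], [0, 0, 2, 0, -2, 0, 0], [0, 0, 0, 2, 0, -1, -1], [0, 0, -1, 0, 2, -1, 0], [0, 0, 0, -1, -1, 2, 0], [-1, 0, 0, -1, 0, 0, 2]].
The roots have two lengths (squared-length ratio 2:1); the short ones are alpha_{1,2,4,5,6,7}. The associated Dynkin diagram is a chain of 7 nodes with a double edge at one end; the terminal node there is the unique long simple root (C_7), so the type is C_7 (the algebra sp(14)).

C_7 (sp(14))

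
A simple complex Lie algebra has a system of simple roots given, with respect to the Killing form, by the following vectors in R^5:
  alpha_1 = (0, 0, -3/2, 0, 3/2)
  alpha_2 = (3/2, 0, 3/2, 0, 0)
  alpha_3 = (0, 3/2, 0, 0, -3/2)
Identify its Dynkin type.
A_3

Compute the Cartan integers a_ij = 2(alpha_i, alpha_j)/(alpha_j, alpha_j); the resulting 3x3 Cartan matrix is
[[2, -1, -1], [-1, 2, 0], [-1, 0, 2]].
All simple roots have the same length, so the diagram is simply laced. The associated Dynkin diagram is a chain of 3 nodes with single edges (A_3), so the type is A_3 (the algebra sl(4)).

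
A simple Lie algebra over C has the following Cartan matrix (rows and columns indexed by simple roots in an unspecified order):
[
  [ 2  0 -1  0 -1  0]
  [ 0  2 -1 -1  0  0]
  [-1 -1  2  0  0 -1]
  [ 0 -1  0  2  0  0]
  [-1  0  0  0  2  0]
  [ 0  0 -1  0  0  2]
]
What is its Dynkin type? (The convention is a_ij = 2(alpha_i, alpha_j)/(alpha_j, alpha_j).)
E_6

The matrix has rank 6 with 2's on the diagonal. Reading the off-diagonal entries as Dynkin edges (a single edge where a_ij = a_ji = -1; a double or triple edge where a_ij * a_ji = 2 or 3), the diagram is a chain of 5 nodes with one extra node attached to the third node from one end (E_6). One simple-root ordering that puts it in standard form is (alpha_5, alpha_6, alpha_1, alpha_3, alpha_2, alpha_4). So the algebra is type E_6.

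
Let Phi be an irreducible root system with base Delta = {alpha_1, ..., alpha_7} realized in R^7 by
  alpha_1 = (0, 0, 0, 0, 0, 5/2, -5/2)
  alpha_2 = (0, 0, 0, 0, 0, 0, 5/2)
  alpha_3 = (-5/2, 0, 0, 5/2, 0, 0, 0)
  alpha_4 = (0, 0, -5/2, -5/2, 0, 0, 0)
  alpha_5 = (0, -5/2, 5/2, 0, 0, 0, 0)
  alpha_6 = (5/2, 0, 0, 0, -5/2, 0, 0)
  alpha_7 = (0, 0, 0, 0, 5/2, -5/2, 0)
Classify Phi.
B_7

Compute the Cartan integers a_ij = 2(alpha_i, alpha_j)/(alpha_j, alpha_j); the resulting 7x7 Cartan matrix is
[[2, -2, 0, 0, 0, 0, -1], [-1, 2, 0, 0, 0, 0, 0], [0, 0, 2, -1, 0, -1, 0], [0, 0, -1, 2, -1, 0, 0], [0, 0, 0, -1, 2, 0, 0], [0, 0, -1, 0, 0, 2, -1], [-1, 0, 0, 0, 0, -1, 2]].
The roots have two lengths (squared-length ratio 2:1); the short ones are alpha_{2}. The associated Dynkin diagram is a chain of 7 nodes with a double edge at one end; the terminal node there is the unique short simple root (B_7), so the type is B_7 (the algebra so(15)).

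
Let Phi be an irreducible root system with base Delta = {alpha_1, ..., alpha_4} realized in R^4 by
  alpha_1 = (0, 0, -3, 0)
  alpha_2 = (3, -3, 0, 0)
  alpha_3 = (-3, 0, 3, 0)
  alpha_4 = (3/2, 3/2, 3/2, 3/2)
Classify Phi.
Compute the Cartan integers a_ij = 2(alpha_i, alpha_j)/(alpha_j, alpha_j); the resulting 4x4 Cartan matrix is
[[2, 0, -1, -1], [0, 2, -1, 0], [-2, -1, 2, 0], [-1, 0, 0, 2]].
The roots have two lengths (squared-length ratio 2:1); the short ones are alpha_{1,4}. The associated Dynkin diagram is a chain of 4 nodes with a double edge between the middle two (F_4), so the type is F_4.

F_4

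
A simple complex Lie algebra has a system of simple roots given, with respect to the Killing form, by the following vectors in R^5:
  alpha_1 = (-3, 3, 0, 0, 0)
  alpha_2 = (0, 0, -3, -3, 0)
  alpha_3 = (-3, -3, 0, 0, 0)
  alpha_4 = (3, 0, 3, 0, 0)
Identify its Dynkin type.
Compute the Cartan integers a_ij = 2(alpha_i, alpha_j)/(alpha_j, alpha_j); the resulting 4x4 Cartan matrix is
[[2, 0, 0, -1], [0, 2, 0, -1], [0, 0, 2, -1], [-1, -1, -1, 2]].
All simple roots have the same length, so the diagram is simply laced. The associated Dynkin diagram is a chain of 2 nodes with a fork of two nodes at one end (D_4), so the type is D_4 (the algebra so(8)).

D4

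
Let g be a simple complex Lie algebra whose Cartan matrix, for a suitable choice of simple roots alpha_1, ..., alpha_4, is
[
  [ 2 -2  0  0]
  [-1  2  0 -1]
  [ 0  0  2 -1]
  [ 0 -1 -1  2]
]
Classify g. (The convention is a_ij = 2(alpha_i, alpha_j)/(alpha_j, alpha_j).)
The matrix has rank 4 with 2's on the diagonal. Reading the off-diagonal entries as Dynkin edges (a single edge where a_ij = a_ji = -1; a double or triple edge where a_ij * a_ji = 2 or 3), the diagram is a chain of 4 nodes with a double edge at one end; the terminal node there is the unique long simple root (C_4). One simple-root ordering that puts it in standard form is (alpha_3, alpha_4, alpha_2, alpha_1). So the algebra is type C_4, i.e. sp(8).

C_4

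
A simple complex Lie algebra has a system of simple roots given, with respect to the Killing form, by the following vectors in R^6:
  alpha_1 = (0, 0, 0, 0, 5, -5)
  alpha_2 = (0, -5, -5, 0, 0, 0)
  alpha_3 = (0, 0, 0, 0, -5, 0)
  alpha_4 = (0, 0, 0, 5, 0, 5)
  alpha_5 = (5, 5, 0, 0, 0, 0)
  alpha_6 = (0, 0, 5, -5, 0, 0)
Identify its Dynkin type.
Compute the Cartan integers a_ij = 2(alpha_i, alpha_j)/(alpha_j, alpha_j); the resulting 6x6 Cartan matrix is
[[2, 0, -2, -1, 0, 0], [0, 2, 0, 0, -1, -1], [-1, 0, 2, 0, 0, 0], [-1, 0, 0, 2, 0, -1], [0, -1, 0, 0, 2, 0], [0, -1, 0, -1, 0, 2]].
The roots have two lengths (squared-length ratio 2:1); the short ones are alpha_{3}. The associated Dynkin diagram is a chain of 6 nodes with a double edge at one end; the terminal node there is the unique short simple root (B_6), so the type is B_6 (the algebra so(13)).

B6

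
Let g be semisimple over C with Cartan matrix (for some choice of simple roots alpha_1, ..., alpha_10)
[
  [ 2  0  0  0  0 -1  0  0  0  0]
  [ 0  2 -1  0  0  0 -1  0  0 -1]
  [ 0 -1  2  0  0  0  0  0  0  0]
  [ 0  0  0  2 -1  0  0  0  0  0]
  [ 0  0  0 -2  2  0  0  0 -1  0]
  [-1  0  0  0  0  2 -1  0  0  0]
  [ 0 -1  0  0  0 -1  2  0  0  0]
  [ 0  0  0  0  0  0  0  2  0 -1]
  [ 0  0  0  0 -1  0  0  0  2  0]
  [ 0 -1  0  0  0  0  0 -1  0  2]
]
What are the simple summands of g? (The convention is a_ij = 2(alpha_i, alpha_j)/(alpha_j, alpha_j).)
type B_3 ⊕ type E_7

The diagram associated to this matrix has two connected components: the simple roots {alpha_4, alpha_5, alpha_9} form a chain of 3 nodes with a double edge at one end; the terminal node there is the unique short simple root (B_3), and {alpha_1, alpha_2, alpha_3, alpha_6, alpha_7, alpha_8, alpha_10} form a chain of 6 nodes with one extra node attached to the third node from one end (E_7). A semisimple Lie algebra decomposes uniquely as the direct sum of simple ideals, one per connected component of its Dynkin diagram, so g ≅ B_3 ⊕ E_7 (dimension 21 + 133 = 154).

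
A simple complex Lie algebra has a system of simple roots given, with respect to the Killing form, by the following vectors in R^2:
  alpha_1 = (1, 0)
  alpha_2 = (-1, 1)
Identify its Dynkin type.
B_2 (so(5))

Compute the Cartan integers a_ij = 2(alpha_i, alpha_j)/(alpha_j, alpha_j); the resulting 2x2 Cartan matrix is
[[2, -1], [-2, 2]].
The roots have two lengths (squared-length ratio 2:1); the short ones are alpha_{1}. The associated Dynkin diagram is a chain of 2 nodes with a double edge at one end; the terminal node there is the unique short simple root (B_2), so the type is B_2 (the algebra so(5)).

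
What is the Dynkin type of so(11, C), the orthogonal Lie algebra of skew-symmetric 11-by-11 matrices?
This is so(11) with 11 odd, which has dimension 11(11-1)/2 = 55 and rank (11-1)/2 = 5. In the classification of classical Lie algebras, the orthogonal algebra so(2n+1) in an odd number of variables has type B_n; here n = 5, so the Dynkin diagram is a chain of 5 nodes with a double edge at one end; the terminal node there is the unique short simple root (B_5). Hence the type is B_5.

B_5 (so(11))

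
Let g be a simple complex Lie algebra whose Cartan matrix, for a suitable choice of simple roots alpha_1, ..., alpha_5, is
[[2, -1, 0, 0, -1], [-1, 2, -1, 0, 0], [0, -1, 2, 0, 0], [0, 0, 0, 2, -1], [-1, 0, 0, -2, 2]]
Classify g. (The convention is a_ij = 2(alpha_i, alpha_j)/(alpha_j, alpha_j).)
type B_5

The matrix has rank 5 with 2's on the diagonal. Reading the off-diagonal entries as Dynkin edges (a single edge where a_ij = a_ji = -1; a double or triple edge where a_ij * a_ji = 2 or 3), the diagram is a chain of 5 nodes with a double edge at one end; the terminal node there is the unique short simple root (B_5). One simple-root ordering that puts it in standard form is (alpha_3, alpha_2, alpha_1, alpha_5, alpha_4). So the algebra is type B_5, i.e. so(11).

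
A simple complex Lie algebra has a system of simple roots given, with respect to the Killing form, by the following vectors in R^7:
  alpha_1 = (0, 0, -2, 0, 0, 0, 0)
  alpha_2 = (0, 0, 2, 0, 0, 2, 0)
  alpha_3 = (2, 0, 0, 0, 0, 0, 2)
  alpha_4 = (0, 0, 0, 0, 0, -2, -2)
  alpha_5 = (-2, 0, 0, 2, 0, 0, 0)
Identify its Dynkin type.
Compute the Cartan integers a_ij = 2(alpha_i, alpha_j)/(alpha_j, alpha_j); the resulting 5x5 Cartan matrix is
[[2, -1, 0, 0, 0], [-2, 2, 0, -1, 0], [0, 0, 2, -1, -1], [0, -1, -1, 2, 0], [0, 0, -1, 0, 2]].
The roots have two lengths (squared-length ratio 2:1); the short ones are alpha_{1}. The associated Dynkin diagram is a chain of 5 nodes with a double edge at one end; the terminal node there is the unique short simple root (B_5), so the type is B_5 (the algebra so(11)).

B5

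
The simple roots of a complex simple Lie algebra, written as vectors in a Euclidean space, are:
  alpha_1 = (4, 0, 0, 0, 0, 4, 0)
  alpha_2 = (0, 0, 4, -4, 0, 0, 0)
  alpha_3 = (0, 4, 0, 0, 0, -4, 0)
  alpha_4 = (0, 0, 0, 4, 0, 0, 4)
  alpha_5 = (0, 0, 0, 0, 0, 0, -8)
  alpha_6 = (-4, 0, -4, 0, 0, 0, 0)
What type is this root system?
Compute the Cartan integers a_ij = 2(alpha_i, alpha_j)/(alpha_j, alpha_j); the resulting 6x6 Cartan matrix is
[[2, 0, -1, 0, 0, -1], [0, 2, 0, -1, 0, -1], [-1, 0, 2, 0, 0, 0], [0, -1, 0, 2, -1, 0], [0, 0, 0, -2, 2, 0], [-1, -1, 0, 0, 0, 2]].
The roots have two lengths (squared-length ratio 2:1); the short ones are alpha_{1,2,3,4,6}. The associated Dynkin diagram is a chain of 6 nodes with a double edge at one end; the terminal node there is the unique long simple root (C_6), so the type is C_6 (the algebra sp(12)).

type C_6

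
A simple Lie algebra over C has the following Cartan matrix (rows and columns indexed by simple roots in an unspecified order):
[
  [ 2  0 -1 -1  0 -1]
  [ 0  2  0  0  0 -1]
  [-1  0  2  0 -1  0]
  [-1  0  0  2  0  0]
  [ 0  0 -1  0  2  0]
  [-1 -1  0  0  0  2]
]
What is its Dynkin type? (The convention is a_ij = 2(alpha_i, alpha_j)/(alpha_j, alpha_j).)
The matrix has rank 6 with 2's on the diagonal. Reading the off-diagonal entries as Dynkin edges (a single edge where a_ij = a_ji = -1; a double or triple edge where a_ij * a_ji = 2 or 3), the diagram is a chain of 5 nodes with one extra node attached to the third node from one end (E_6). One simple-root ordering that puts it in standard form is (alpha_2, alpha_4, alpha_6, alpha_1, alpha_3, alpha_5). So the algebra is type E_6.

type E_6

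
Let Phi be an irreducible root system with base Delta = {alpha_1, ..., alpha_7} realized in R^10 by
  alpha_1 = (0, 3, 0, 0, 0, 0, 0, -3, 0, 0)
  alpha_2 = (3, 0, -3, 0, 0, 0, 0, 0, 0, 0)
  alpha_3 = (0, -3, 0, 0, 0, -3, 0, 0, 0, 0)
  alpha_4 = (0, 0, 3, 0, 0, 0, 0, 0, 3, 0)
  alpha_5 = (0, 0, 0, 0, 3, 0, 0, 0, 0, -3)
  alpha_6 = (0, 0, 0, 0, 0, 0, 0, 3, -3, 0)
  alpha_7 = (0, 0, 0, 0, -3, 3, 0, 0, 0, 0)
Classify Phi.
A7

Compute the Cartan integers a_ij = 2(alpha_i, alpha_j)/(alpha_j, alpha_j); the resulting 7x7 Cartan matrix is
[[2, 0, -1, 0, 0, -1, 0], [0, 2, 0, -1, 0, 0, 0], [-1, 0, 2, 0, 0, 0, -1], [0, -1, 0, 2, 0, -1, 0], [0, 0, 0, 0, 2, 0, -1], [-1, 0, 0, -1, 0, 2, 0], [0, 0, -1, 0, -1, 0, 2]].
All simple roots have the same length, so the diagram is simply laced. The associated Dynkin diagram is a chain of 7 nodes with single edges (A_7), so the type is A_7 (the algebra sl(8)).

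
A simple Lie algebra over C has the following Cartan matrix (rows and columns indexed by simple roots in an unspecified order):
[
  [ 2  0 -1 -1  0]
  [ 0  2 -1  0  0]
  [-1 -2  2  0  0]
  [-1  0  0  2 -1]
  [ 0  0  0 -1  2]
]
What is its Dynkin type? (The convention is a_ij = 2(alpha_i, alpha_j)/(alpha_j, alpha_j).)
type B_5

The matrix has rank 5 with 2's on the diagonal. Reading the off-diagonal entries as Dynkin edges (a single edge where a_ij = a_ji = -1; a double or triple edge where a_ij * a_ji = 2 or 3), the diagram is a chain of 5 nodes with a double edge at one end; the terminal node there is the unique short simple root (B_5). One simple-root ordering that puts it in standard form is (alpha_5, alpha_4, alpha_1, alpha_3, alpha_2). So the algebra is type B_5, i.e. so(11).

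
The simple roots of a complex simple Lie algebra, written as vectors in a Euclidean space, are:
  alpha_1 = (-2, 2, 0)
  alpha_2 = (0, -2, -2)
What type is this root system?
A2

Compute the Cartan integers a_ij = 2(alpha_i, alpha_j)/(alpha_j, alpha_j); the resulting 2x2 Cartan matrix is
[[2, -1], [-1, 2]].
All simple roots have the same length, so the diagram is simply laced. The associated Dynkin diagram is a chain of 2 nodes with single edges (A_2), so the type is A_2 (the algebra sl(3)).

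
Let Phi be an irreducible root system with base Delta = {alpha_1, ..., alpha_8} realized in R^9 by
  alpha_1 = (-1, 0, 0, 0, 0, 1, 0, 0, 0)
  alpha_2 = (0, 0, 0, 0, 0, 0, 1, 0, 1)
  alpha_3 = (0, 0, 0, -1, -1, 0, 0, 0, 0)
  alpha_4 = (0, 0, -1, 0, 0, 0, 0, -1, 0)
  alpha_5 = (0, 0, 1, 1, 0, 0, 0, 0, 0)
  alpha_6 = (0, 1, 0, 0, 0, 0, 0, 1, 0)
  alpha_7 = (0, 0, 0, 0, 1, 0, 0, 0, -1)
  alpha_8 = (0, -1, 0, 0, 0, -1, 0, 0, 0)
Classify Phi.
type A_8

Compute the Cartan integers a_ij = 2(alpha_i, alpha_j)/(alpha_j, alpha_j); the resulting 8x8 Cartan matrix is
[[2, 0, 0, 0, 0, 0, 0, -1], [0, 2, 0, 0, 0, 0, -1, 0], [0, 0, 2, 0, -1, 0, -1, 0], [0, 0, 0, 2, -1, -1, 0, 0], [0, 0, -1, -1, 2, 0, 0, 0], [0, 0, 0, -1, 0, 2, 0, -1], [0, -1, -1, 0, 0, 0, 2, 0], [-1, 0, 0, 0, 0, -1, 0, 2]].
All simple roots have the same length, so the diagram is simply laced. The associated Dynkin diagram is a chain of 8 nodes with single edges (A_8), so the type is A_8 (the algebra sl(9)).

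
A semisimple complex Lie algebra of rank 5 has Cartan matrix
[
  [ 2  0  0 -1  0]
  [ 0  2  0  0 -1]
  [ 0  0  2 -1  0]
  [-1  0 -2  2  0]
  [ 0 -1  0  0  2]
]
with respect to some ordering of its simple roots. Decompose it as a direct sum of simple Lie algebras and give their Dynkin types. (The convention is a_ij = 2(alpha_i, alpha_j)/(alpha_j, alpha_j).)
The diagram associated to this matrix has two connected components: the simple roots {alpha_2, alpha_5} form a chain of 2 nodes with single edges (A_2), and {alpha_1, alpha_3, alpha_4} form a chain of 3 nodes with a double edge at one end; the terminal node there is the unique short simple root (B_3). A semisimple Lie algebra decomposes uniquely as the direct sum of simple ideals, one per connected component of its Dynkin diagram, so g ≅ A_2 ⊕ B_3 (dimension 8 + 21 = 29).

A_2 (sl(3)) ⊕ B_3 (so(7))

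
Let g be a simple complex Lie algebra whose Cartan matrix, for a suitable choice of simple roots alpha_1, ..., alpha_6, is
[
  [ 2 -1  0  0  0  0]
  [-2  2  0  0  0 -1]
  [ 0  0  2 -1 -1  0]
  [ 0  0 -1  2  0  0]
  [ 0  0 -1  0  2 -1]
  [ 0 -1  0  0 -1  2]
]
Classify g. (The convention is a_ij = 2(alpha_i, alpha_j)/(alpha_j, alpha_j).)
The matrix has rank 6 with 2's on the diagonal. Reading the off-diagonal entries as Dynkin edges (a single edge where a_ij = a_ji = -1; a double or triple edge where a_ij * a_ji = 2 or 3), the diagram is a chain of 6 nodes with a double edge at one end; the terminal node there is the unique short simple root (B_6). One simple-root ordering that puts it in standard form is (alpha_4, alpha_3, alpha_5, alpha_6, alpha_2, alpha_1). So the algebra is type B_6, i.e. so(13).

B6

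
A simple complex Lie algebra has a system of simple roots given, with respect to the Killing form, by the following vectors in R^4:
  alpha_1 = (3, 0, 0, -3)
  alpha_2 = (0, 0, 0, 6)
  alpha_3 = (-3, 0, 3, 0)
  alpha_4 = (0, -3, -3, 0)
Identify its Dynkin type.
type C_4

Compute the Cartan integers a_ij = 2(alpha_i, alpha_j)/(alpha_j, alpha_j); the resulting 4x4 Cartan matrix is
[[2, -1, -1, 0], [-2, 2, 0, 0], [-1, 0, 2, -1], [0, 0, -1, 2]].
The roots have two lengths (squared-length ratio 2:1); the short ones are alpha_{1,3,4}. The associated Dynkin diagram is a chain of 4 nodes with a double edge at one end; the terminal node there is the unique long simple root (C_4), so the type is C_4 (the algebra sp(8)).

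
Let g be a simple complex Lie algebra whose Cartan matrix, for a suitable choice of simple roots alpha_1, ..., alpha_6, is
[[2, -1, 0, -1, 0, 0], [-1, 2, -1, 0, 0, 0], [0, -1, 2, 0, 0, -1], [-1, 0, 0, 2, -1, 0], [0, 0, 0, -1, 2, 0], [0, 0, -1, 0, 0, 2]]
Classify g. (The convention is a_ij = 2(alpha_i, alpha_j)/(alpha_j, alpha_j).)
The matrix has rank 6 with 2's on the diagonal. Reading the off-diagonal entries as Dynkin edges (a single edge where a_ij = a_ji = -1; a double or triple edge where a_ij * a_ji = 2 or 3), the diagram is a chain of 6 nodes with single edges (A_6). One simple-root ordering that puts it in standard form is (alpha_6, alpha_3, alpha_2, alpha_1, alpha_4, alpha_5). So the algebra is type A_6, i.e. sl(7).

A6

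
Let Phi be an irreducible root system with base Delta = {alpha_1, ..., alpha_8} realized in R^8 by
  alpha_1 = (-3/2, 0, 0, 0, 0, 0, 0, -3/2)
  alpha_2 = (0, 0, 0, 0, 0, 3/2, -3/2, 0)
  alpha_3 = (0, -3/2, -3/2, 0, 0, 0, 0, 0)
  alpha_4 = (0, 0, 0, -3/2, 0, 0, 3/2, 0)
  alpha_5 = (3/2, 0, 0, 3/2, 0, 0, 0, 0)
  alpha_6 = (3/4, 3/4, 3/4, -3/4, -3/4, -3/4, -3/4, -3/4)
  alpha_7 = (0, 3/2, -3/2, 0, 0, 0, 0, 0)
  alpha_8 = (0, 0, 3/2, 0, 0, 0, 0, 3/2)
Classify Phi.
Compute the Cartan integers a_ij = 2(alpha_i, alpha_j)/(alpha_j, alpha_j); the resulting 8x8 Cartan matrix is
[[2, 0, 0, 0, -1, 0, 0, -1], [0, 2, 0, -1, 0, 0, 0, 0], [0, 0, 2, 0, 0, -1, 0, -1], [0, -1, 0, 2, -1, 0, 0, 0], [-1, 0, 0, -1, 2, 0, 0, 0], [0, 0, -1, 0, 0, 2, 0, 0], [0, 0, 0, 0, 0, 0, 2, -1], [-1, 0, -1, 0, 0, 0, -1, 2]].
All simple roots have the same length, so the diagram is simply laced. The associated Dynkin diagram is a chain of 7 nodes with one extra node attached to the third node from one end (E_8), so the type is E_8.

E_8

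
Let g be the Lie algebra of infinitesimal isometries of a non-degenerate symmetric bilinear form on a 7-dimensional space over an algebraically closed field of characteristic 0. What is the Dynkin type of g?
This is so(7) with 7 odd, which has dimension 7(7-1)/2 = 21 and rank (7-1)/2 = 3. In the classification of classical Lie algebras, the orthogonal algebra so(2n+1) in an odd number of variables has type B_n; here n = 3, so the Dynkin diagram is a chain of 3 nodes with a double edge at one end; the terminal node there is the unique short simple root (B_3). Hence the type is B_3.

B3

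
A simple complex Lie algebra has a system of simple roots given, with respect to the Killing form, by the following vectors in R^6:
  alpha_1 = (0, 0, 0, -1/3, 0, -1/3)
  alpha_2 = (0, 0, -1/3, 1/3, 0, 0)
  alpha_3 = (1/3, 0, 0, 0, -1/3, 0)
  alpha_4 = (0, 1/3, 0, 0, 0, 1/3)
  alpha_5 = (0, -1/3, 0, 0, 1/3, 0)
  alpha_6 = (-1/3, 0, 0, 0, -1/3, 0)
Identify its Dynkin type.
D_6

Compute the Cartan integers a_ij = 2(alpha_i, alpha_j)/(alpha_j, alpha_j); the resulting 6x6 Cartan matrix is
[[2, -1, 0, -1, 0, 0], [-1, 2, 0, 0, 0, 0], [0, 0, 2, 0, -1, 0], [-1, 0, 0, 2, -1, 0], [0, 0, -1, -1, 2, -1], [0, 0, 0, 0, -1, 2]].
All simple roots have the same length, so the diagram is simply laced. The associated Dynkin diagram is a chain of 4 nodes with a fork of two nodes at one end (D_6), so the type is D_6 (the algebra so(12)).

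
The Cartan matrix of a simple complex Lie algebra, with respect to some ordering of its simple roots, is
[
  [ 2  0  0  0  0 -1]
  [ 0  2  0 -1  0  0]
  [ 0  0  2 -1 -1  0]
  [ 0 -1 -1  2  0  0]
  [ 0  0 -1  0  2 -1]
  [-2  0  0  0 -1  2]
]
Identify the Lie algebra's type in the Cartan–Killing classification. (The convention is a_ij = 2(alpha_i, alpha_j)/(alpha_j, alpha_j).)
B_6 (so(13))

The matrix has rank 6 with 2's on the diagonal. Reading the off-diagonal entries as Dynkin edges (a single edge where a_ij = a_ji = -1; a double or triple edge where a_ij * a_ji = 2 or 3), the diagram is a chain of 6 nodes with a double edge at one end; the terminal node there is the unique short simple root (B_6). One simple-root ordering that puts it in standard form is (alpha_2, alpha_4, alpha_3, alpha_5, alpha_6, alpha_1). So the algebra is type B_6, i.e. so(13).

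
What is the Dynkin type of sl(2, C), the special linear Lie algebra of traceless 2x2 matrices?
This is sl(2), which has dimension 2^2 - 1 = 3 and rank 2 - 1 = 1 (a Cartan subalgebra is the diagonal traceless matrices). In the classification of classical Lie algebras, the special linear algebra sl(n+1) has type A_n; here n = 1, so the Dynkin diagram is a chain of 1 nodes with single edges (A_1). Hence the type is A_1.

A_1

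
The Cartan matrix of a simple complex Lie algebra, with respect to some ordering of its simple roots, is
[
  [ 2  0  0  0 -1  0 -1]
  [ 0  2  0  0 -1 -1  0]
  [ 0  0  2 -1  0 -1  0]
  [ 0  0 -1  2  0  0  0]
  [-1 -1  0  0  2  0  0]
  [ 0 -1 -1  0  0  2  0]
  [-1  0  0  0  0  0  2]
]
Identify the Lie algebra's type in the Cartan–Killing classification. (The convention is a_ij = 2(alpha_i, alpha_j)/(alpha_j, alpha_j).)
A7

The matrix has rank 7 with 2's on the diagonal. Reading the off-diagonal entries as Dynkin edges (a single edge where a_ij = a_ji = -1; a double or triple edge where a_ij * a_ji = 2 or 3), the diagram is a chain of 7 nodes with single edges (A_7). One simple-root ordering that puts it in standard form is (alpha_4, alpha_3, alpha_6, alpha_2, alpha_5, alpha_1, alpha_7). So the algebra is type A_7, i.e. sl(8).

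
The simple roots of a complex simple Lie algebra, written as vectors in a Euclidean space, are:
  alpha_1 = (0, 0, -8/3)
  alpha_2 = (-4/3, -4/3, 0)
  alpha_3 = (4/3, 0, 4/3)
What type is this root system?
Compute the Cartan integers a_ij = 2(alpha_i, alpha_j)/(alpha_j, alpha_j); the resulting 3x3 Cartan matrix is
[[2, 0, -2], [0, 2, -1], [-1, -1, 2]].
The roots have two lengths (squared-length ratio 2:1); the short ones are alpha_{2,3}. The associated Dynkin diagram is a chain of 3 nodes with a double edge at one end; the terminal node there is the unique long simple root (C_3), so the type is C_3 (the algebra sp(6)).

C_3 (sp(6))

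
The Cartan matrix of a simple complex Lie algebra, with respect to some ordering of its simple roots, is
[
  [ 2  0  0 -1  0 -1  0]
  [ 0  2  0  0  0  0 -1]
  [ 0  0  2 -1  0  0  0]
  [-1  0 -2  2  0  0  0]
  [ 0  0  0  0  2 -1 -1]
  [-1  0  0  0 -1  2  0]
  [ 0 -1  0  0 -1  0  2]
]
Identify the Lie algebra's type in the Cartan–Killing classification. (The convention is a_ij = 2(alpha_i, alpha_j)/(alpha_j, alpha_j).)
The matrix has rank 7 with 2's on the diagonal. Reading the off-diagonal entries as Dynkin edges (a single edge where a_ij = a_ji = -1; a double or triple edge where a_ij * a_ji = 2 or 3), the diagram is a chain of 7 nodes with a double edge at one end; the terminal node there is the unique short simple root (B_7). One simple-root ordering that puts it in standard form is (alpha_2, alpha_7, alpha_5, alpha_6, alpha_1, alpha_4, alpha_3). So the algebra is type B_7, i.e. so(15).

B7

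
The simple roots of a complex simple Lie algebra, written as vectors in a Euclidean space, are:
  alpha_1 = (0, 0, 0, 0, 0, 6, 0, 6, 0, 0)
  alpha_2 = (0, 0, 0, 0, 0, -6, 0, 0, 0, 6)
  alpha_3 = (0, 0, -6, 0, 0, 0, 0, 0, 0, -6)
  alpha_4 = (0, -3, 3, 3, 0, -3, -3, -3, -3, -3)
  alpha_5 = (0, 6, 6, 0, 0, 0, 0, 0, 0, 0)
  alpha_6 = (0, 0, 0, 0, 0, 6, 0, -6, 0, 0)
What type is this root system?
E_6

Compute the Cartan integers a_ij = 2(alpha_i, alpha_j)/(alpha_j, alpha_j); the resulting 6x6 Cartan matrix is
[[2, -1, 0, -1, 0, 0], [-1, 2, -1, 0, 0, -1], [0, -1, 2, 0, -1, 0], [-1, 0, 0, 2, 0, 0], [0, 0, -1, 0, 2, 0], [0, -1, 0, 0, 0, 2]].
All simple roots have the same length, so the diagram is simply laced. The associated Dynkin diagram is a chain of 5 nodes with one extra node attached to the third node from one end (E_6), so the type is E_6.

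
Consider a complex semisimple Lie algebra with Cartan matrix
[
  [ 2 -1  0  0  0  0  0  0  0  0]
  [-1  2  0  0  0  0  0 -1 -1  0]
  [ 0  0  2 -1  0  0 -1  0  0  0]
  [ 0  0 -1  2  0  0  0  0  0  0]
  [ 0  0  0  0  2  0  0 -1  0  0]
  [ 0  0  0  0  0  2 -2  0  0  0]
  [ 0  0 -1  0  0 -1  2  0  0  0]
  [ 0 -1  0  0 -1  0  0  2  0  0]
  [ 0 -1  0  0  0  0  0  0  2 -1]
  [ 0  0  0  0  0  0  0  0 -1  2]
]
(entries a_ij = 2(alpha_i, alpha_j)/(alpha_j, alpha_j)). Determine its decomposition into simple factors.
The diagram associated to this matrix has two connected components: the simple roots {alpha_3, alpha_4, alpha_6, alpha_7} form a chain of 4 nodes with a double edge at one end; the terminal node there is the unique long simple root (C_4), and {alpha_1, alpha_2, alpha_5, alpha_8, alpha_9, alpha_10} form a chain of 5 nodes with one extra node attached to the third node from one end (E_6). A semisimple Lie algebra decomposes uniquely as the direct sum of simple ideals, one per connected component of its Dynkin diagram, so g ≅ C_4 ⊕ E_6 (dimension 36 + 78 = 114).

C_4 (sp(8)) + E_6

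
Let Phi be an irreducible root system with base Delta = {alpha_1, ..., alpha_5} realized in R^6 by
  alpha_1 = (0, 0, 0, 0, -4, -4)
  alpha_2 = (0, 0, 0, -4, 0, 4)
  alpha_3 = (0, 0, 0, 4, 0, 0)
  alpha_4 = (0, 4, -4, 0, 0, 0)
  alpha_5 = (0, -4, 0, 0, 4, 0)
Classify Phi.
Compute the Cartan integers a_ij = 2(alpha_i, alpha_j)/(alpha_j, alpha_j); the resulting 5x5 Cartan matrix is
[[2, -1, 0, 0, -1], [-1, 2, -2, 0, 0], [0, -1, 2, 0, 0], [0, 0, 0, 2, -1], [-1, 0, 0, -1, 2]].
The roots have two lengths (squared-length ratio 2:1); the short ones are alpha_{3}. The associated Dynkin diagram is a chain of 5 nodes with a double edge at one end; the terminal node there is the unique short simple root (B_5), so the type is B_5 (the algebra so(11)).

B_5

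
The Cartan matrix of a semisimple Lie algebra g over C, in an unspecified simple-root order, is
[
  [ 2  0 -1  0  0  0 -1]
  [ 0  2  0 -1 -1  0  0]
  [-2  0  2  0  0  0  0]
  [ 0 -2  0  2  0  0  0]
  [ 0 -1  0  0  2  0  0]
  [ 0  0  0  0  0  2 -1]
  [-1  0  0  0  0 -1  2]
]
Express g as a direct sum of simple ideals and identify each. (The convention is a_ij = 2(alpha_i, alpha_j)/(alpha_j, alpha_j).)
The diagram associated to this matrix has two connected components: the simple roots {alpha_2, alpha_4, alpha_5} form a chain of 3 nodes with a double edge at one end; the terminal node there is the unique long simple root (C_3), and {alpha_1, alpha_3, alpha_6, alpha_7} form a chain of 4 nodes with a double edge at one end; the terminal node there is the unique long simple root (C_4). A semisimple Lie algebra decomposes uniquely as the direct sum of simple ideals, one per connected component of its Dynkin diagram, so g ≅ C_3 ⊕ C_4 (dimension 21 + 36 = 57).

C_3 ⊕ C_4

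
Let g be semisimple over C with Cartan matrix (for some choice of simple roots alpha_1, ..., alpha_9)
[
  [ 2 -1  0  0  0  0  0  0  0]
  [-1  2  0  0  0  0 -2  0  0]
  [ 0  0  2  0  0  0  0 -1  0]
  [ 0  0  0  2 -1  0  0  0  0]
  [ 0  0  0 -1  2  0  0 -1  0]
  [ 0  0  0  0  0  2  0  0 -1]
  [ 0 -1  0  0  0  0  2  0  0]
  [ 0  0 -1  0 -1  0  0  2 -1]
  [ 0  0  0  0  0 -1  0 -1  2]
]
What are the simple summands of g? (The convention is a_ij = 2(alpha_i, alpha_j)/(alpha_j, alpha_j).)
The diagram associated to this matrix has two connected components: the simple roots {alpha_1, alpha_2, alpha_7} form a chain of 3 nodes with a double edge at one end; the terminal node there is the unique short simple root (B_3), and {alpha_3, alpha_4, alpha_5, alpha_6, alpha_8, alpha_9} form a chain of 5 nodes with one extra node attached to the third node from one end (E_6). A semisimple Lie algebra decomposes uniquely as the direct sum of simple ideals, one per connected component of its Dynkin diagram, so g ≅ B_3 ⊕ E_6 (dimension 21 + 78 = 99).

B_3 ⊕ E_6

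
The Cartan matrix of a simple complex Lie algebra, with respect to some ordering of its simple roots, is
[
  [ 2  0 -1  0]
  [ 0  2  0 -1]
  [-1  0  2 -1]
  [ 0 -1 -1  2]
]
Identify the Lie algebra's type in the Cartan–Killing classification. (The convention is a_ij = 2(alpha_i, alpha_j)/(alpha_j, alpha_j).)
The matrix has rank 4 with 2's on the diagonal. Reading the off-diagonal entries as Dynkin edges (a single edge where a_ij = a_ji = -1; a double or triple edge where a_ij * a_ji = 2 or 3), the diagram is a chain of 4 nodes with single edges (A_4). One simple-root ordering that puts it in standard form is (alpha_1, alpha_3, alpha_4, alpha_2). So the algebra is type A_4, i.e. sl(5).

A_4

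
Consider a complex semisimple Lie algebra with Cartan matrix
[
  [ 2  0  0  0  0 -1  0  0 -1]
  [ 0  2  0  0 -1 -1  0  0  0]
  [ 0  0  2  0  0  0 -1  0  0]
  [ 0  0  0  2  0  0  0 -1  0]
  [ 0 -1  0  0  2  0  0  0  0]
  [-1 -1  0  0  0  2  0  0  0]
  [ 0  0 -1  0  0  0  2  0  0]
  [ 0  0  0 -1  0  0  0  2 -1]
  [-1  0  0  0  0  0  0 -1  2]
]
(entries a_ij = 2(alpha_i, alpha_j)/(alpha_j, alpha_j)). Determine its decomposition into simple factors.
The diagram associated to this matrix has two connected components: the simple roots {alpha_3, alpha_7} form a chain of 2 nodes with single edges (A_2), and {alpha_1, alpha_2, alpha_4, alpha_5, alpha_6, alpha_8, alpha_9} form a chain of 7 nodes with single edges (A_7). A semisimple Lie algebra decomposes uniquely as the direct sum of simple ideals, one per connected component of its Dynkin diagram, so g ≅ A_2 ⊕ A_7 (dimension 8 + 63 = 71).

A_2 (sl(3)) + A_7 (sl(8))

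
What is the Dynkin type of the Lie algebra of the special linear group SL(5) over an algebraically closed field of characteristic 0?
This is sl(5), which has dimension 5^2 - 1 = 24 and rank 5 - 1 = 4 (a Cartan subalgebra is the diagonal traceless matrices). In the classification of classical Lie algebras, the special linear algebra sl(n+1) has type A_n; here n = 4, so the Dynkin diagram is a chain of 4 nodes with single edges (A_4). Hence the type is A_4.

A4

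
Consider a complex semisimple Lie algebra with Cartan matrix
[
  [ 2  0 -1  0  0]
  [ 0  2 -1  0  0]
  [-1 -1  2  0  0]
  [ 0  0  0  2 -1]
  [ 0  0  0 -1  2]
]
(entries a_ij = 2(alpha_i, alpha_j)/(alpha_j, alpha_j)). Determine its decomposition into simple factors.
The diagram associated to this matrix has two connected components: the simple roots {alpha_4, alpha_5} form a chain of 2 nodes with single edges (A_2), and {alpha_1, alpha_2, alpha_3} form a chain of 3 nodes with single edges (A_3). A semisimple Lie algebra decomposes uniquely as the direct sum of simple ideals, one per connected component of its Dynkin diagram, so g ≅ A_2 ⊕ A_3 (dimension 8 + 15 = 23).

A2 ⊕ A3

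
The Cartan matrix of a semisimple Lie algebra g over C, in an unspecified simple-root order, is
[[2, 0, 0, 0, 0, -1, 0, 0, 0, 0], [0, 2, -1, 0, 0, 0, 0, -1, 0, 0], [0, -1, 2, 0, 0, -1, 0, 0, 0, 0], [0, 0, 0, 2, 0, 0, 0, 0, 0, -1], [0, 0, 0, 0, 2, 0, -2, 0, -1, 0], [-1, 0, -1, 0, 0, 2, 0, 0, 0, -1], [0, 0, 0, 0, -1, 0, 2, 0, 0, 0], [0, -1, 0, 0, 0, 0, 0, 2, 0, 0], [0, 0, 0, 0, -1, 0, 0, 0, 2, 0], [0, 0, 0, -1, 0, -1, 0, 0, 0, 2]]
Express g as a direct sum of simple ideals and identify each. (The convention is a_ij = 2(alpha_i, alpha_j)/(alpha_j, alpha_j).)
The diagram associated to this matrix has two connected components: the simple roots {alpha_5, alpha_7, alpha_9} form a chain of 3 nodes with a double edge at one end; the terminal node there is the unique short simple root (B_3), and {alpha_1, alpha_2, alpha_3, alpha_4, alpha_6, alpha_8, alpha_10} form a chain of 6 nodes with one extra node attached to the third node from one end (E_7). A semisimple Lie algebra decomposes uniquely as the direct sum of simple ideals, one per connected component of its Dynkin diagram, so g ≅ B_3 ⊕ E_7 (dimension 21 + 133 = 154).

type B_3 + type E_7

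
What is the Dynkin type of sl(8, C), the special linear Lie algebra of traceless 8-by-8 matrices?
This is sl(8), which has dimension 8^2 - 1 = 63 and rank 8 - 1 = 7 (a Cartan subalgebra is the diagonal traceless matrices). In the classification of classical Lie algebras, the special linear algebra sl(n+1) has type A_n; here n = 7, so the Dynkin diagram is a chain of 7 nodes with single edges (A_7). Hence the type is A_7.

A7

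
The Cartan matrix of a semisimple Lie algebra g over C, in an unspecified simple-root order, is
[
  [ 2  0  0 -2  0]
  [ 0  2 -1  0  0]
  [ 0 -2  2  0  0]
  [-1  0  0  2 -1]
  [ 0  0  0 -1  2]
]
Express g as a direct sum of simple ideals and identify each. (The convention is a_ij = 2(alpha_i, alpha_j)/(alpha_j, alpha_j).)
B2 + C3

The diagram associated to this matrix has two connected components: the simple roots {alpha_2, alpha_3} form a chain of 2 nodes with a double edge at one end; the terminal node there is the unique short simple root (B_2), and {alpha_1, alpha_4, alpha_5} form a chain of 3 nodes with a double edge at one end; the terminal node there is the unique long simple root (C_3). A semisimple Lie algebra decomposes uniquely as the direct sum of simple ideals, one per connected component of its Dynkin diagram, so g ≅ B_2 ⊕ C_3 (dimension 10 + 21 = 31).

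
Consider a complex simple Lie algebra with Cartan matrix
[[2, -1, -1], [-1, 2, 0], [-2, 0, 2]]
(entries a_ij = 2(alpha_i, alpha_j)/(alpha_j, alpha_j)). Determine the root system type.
C_3

The matrix has rank 3 with 2's on the diagonal. Reading the off-diagonal entries as Dynkin edges (a single edge where a_ij = a_ji = -1; a double or triple edge where a_ij * a_ji = 2 or 3), the diagram is a chain of 3 nodes with a double edge at one end; the terminal node there is the unique long simple root (C_3). One simple-root ordering that puts it in standard form is (alpha_2, alpha_1, alpha_3). So the algebra is type C_3, i.e. sp(6).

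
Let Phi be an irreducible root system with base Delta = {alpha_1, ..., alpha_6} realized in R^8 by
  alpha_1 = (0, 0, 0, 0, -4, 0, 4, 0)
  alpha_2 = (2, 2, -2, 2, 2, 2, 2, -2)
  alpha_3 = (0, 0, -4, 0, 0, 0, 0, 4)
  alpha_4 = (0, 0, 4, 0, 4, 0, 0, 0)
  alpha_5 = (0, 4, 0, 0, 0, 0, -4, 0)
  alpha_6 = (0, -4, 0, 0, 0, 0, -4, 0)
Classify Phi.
Compute the Cartan integers a_ij = 2(alpha_i, alpha_j)/(alpha_j, alpha_j); the resulting 6x6 Cartan matrix is
[[2, 0, 0, -1, -1, -1], [0, 2, 0, 0, 0, -1], [0, 0, 2, -1, 0, 0], [-1, 0, -1, 2, 0, 0], [-1, 0, 0, 0, 2, 0], [-1, -1, 0, 0, 0, 2]].
All simple roots have the same length, so the diagram is simply laced. The associated Dynkin diagram is a chain of 5 nodes with one extra node attached to the third node from one end (E_6), so the type is E_6.

E_6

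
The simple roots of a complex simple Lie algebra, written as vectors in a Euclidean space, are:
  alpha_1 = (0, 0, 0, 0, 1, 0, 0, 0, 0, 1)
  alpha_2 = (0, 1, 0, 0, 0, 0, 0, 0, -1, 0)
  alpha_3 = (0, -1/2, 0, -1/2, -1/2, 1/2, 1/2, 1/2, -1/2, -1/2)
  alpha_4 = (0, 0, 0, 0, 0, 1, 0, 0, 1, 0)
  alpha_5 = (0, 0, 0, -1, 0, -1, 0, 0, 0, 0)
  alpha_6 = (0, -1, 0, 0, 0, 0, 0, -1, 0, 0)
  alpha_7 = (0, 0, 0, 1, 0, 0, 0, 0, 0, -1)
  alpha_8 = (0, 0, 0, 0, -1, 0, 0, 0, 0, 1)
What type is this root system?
E_8

Compute the Cartan integers a_ij = 2(alpha_i, alpha_j)/(alpha_j, alpha_j); the resulting 8x8 Cartan matrix is
[[2, 0, -1, 0, 0, 0, -1, 0], [0, 2, 0, -1, 0, -1, 0, 0], [-1, 0, 2, 0, 0, 0, 0, 0], [0, -1, 0, 2, -1, 0, 0, 0], [0, 0, 0, -1, 2, 0, -1, 0], [0, -1, 0, 0, 0, 2, 0, 0], [-1, 0, 0, 0, -1, 0, 2, -1], [0, 0, 0, 0, 0, 0, -1, 2]].
All simple roots have the same length, so the diagram is simply laced. The associated Dynkin diagram is a chain of 7 nodes with one extra node attached to the third node from one end (E_8), so the type is E_8.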